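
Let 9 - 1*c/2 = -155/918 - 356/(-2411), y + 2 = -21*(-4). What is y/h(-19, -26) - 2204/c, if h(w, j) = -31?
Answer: -77247945754/618963949 ≈ -124.80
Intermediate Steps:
y = 82 (y = -2 - 21*(-4) = -2 + 84 = 82)
c = 19966579/1106649 (c = 18 - 2*(-155/918 - 356/(-2411)) = 18 - 2*(-155*1/918 - 356*(-1/2411)) = 18 - 2*(-155/918 + 356/2411) = 18 - 2*(-46897/2213298) = 18 + 46897/1106649 = 19966579/1106649 ≈ 18.042)
y/h(-19, -26) - 2204/c = 82/(-31) - 2204/19966579/1106649 = 82*(-1/31) - 2204*1106649/19966579 = -82/31 - 2439054396/19966579 = -77247945754/618963949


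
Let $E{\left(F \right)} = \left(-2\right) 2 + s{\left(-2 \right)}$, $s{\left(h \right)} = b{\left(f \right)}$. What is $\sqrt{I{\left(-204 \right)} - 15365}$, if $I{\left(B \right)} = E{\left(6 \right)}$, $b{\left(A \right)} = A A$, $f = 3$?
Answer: $32 i \sqrt{15} \approx 123.94 i$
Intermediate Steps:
$b{\left(A \right)} = A^{2}$
$s{\left(h \right)} = 9$ ($s{\left(h \right)} = 3^{2} = 9$)
$E{\left(F \right)} = 5$ ($E{\left(F \right)} = \left(-2\right) 2 + 9 = -4 + 9 = 5$)
$I{\left(B \right)} = 5$
$\sqrt{I{\left(-204 \right)} - 15365} = \sqrt{5 - 15365} = \sqrt{-15360} = 32 i \sqrt{15}$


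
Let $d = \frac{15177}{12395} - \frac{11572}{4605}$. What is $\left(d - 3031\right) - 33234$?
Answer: $- \frac{414008514646}{11415795} \approx -36266.0$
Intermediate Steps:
$d = - \frac{14708971}{11415795}$ ($d = 15177 \cdot \frac{1}{12395} - \frac{11572}{4605} = \frac{15177}{12395} - \frac{11572}{4605} = - \frac{14708971}{11415795} \approx -1.2885$)
$\left(d - 3031\right) - 33234 = \left(- \frac{14708971}{11415795} - 3031\right) - 33234 = - \frac{34615983616}{11415795} - 33234 = - \frac{414008514646}{11415795}$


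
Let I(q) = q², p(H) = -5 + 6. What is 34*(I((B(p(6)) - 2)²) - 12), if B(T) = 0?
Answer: 136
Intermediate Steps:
p(H) = 1
34*(I((B(p(6)) - 2)²) - 12) = 34*(((0 - 2)²)² - 12) = 34*(((-2)²)² - 12) = 34*(4² - 12) = 34*(16 - 12) = 34*4 = 136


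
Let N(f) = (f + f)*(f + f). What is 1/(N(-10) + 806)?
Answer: 1/1206 ≈ 0.00082919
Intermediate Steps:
N(f) = 4*f**2 (N(f) = (2*f)*(2*f) = 4*f**2)
1/(N(-10) + 806) = 1/(4*(-10)**2 + 806) = 1/(4*100 + 806) = 1/(400 + 806) = 1/1206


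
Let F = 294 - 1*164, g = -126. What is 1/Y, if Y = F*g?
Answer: -1/16380 ≈ -6.1050e-5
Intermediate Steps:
F = 130 (F = 294 - 164 = 130)
Y = -16380 (Y = 130*(-126) = -16380)
1/Y = 1/(-16380) = -1/16380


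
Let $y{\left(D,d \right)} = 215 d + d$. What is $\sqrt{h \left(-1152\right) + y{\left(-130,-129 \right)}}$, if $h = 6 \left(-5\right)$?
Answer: $6 \sqrt{186} \approx 81.829$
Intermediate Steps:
$y{\left(D,d \right)} = 216 d$
$h = -30$
$\sqrt{h \left(-1152\right) + y{\left(-130,-129 \right)}} = \sqrt{\left(-30\right) \left(-1152\right) + 216 \left(-129\right)} = \sqrt{34560 - 27864} = \sqrt{6696} = 6 \sqrt{186}$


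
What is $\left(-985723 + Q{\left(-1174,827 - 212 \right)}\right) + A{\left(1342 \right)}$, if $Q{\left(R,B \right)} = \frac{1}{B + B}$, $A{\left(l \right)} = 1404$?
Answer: $- \frac{1210712369}{1230} \approx -9.8432 \cdot 10^{5}$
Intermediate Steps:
$Q{\left(R,B \right)} = \frac{1}{2 B}$
$\left(-985723 + Q{\left(-1174,827 - 212 \right)}\right) + A{\left(1342 \right)} = \left(-985723 + \frac{1}{2 \left(827 - 212\right)}\right) + 1404 = \left(-985723 + \frac{1}{2 \cdot 615}\right) + 1404 = \left(-985723 + \frac{1}{2} \cdot \frac{1}{615}\right) + 1404 = \left(-985723 + \frac{1}{1230}\right) + 1404 = - \frac{1212439289}{1230} + 1404 = - \frac{1210712369}{1230}$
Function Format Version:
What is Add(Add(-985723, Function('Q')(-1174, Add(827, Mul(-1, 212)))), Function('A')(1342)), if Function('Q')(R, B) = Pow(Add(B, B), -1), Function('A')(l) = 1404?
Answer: Rational(-1210712369, 1230) ≈ -9.8432e+5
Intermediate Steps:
Function('Q')(R, B) = Mul(Rational(1, 2), Pow(B, -1)) (Function('Q')(R, B) = Pow(Mul(2, B), -1) = Mul(Rational(1, 2), Pow(B, -1)))
Add(Add(-985723, Function('Q')(-1174, Add(827, Mul(-1, 212)))), Function('A')(1342)) = Add(Add(-985723, Mul(Rational(1, 2), Pow(Add(827, Mul(-1, 212)), -1))), 1404) = Add(Add(-985723, Mul(Rational(1, 2), Pow(Add(827, -212), -1))), 1404) = Add(Add(-985723, Mul(Rational(1, 2), Pow(615, -1))), 1404) = Add(Add(-985723, Mul(Rational(1, 2), Rational(1, 615))), 1404) = Add(Add(-985723, Rational(1, 1230)), 1404) = Add(Rational(-1212439289, 1230), 1404) = Rational(-1210712369, 1230)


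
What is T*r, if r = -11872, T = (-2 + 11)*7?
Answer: -747936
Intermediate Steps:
T = 63 (T = 9*7 = 63)
T*r = 63*(-11872) = -747936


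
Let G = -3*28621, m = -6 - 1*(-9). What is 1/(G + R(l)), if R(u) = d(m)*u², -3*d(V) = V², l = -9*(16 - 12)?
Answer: -1/89751 ≈ -1.1142e-5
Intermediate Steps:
m = 3 (m = -6 + 9 = 3)
l = -36 (l = -9*4 = -36)
d(V) = -V²/3
G = -85863
R(u) = -3*u² (R(u) = (-⅓*3²)*u² = (-⅓*9)*u² = -3*u²)
1/(G + R(l)) = 1/(-85863 - 3*(-36)²) = 1/(-85863 - 3*1296) = 1/(-85863 - 3888) = 1/(-89751) = -1/89751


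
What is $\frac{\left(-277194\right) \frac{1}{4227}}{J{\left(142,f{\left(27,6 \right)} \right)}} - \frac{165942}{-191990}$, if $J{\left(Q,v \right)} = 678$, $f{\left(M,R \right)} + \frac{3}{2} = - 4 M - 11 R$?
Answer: $\frac{35196308116}{45852107745} \approx 0.7676$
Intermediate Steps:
$f{\left(M,R \right)} = - \frac{3}{2} - 11 R - 4 M$ ($f{\left(M,R \right)} = - \frac{3}{2} - \left(4 M + 11 R\right) = - \frac{3}{2} - 11 R - 4 M$)
$\frac{\left(-277194\right) \frac{1}{4227}}{J{\left(142,f{\left(27,6 \right)} \right)}} - \frac{165942}{-191990} = \frac{\left(-277194\right) \frac{1}{4227}}{678} - \frac{165942}{-191990} = \left(-277194\right) \frac{1}{4227} \cdot \frac{1}{678} - - \frac{82971}{95995} = \left(- \frac{92398}{1409}\right) \frac{1}{678} + \frac{82971}{95995} = - \frac{46199}{477651} + \frac{82971}{95995} = \frac{35196308116}{45852107745}$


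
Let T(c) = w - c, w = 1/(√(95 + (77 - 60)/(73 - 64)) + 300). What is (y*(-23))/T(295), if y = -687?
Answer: -3771541638060/70412771209 + 94806*√218/70412771209 ≈ -53.563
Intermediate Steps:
w = 1/(300 + 2*√218/3) (w = 1/(√(95 + 17/9) + 300) = 1/(√(872/9) + 300) = 1/(2*√218/3 + 300) = 1/(300 + 2*√218/3) ≈ 0.0032274)
T(c) = 675/202282 - c - 3*√218/404564 (T(c) = (675/202282 - 3*√218/404564) - c = 675/202282 - c - 3*√218/404564)
(y*(-23))/T(295) = (-687*(-23))/(675/202282 - 1*295 - 3*√218/404564) = 15801/(675/202282 - 295 - 3*√218/404564) = 15801/(-59672515/202282 - 3*√218/404564)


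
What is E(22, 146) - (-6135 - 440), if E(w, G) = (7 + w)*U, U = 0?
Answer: 6575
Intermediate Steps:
E(w, G) = 0 (E(w, G) = (7 + w)*0 = 0)
E(22, 146) - (-6135 - 440) = 0 - (-6135 - 440) = 0 - 1*(-6575) = 0 + 6575 = 6575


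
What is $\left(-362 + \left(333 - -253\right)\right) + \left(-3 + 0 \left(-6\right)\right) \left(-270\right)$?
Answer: $1034$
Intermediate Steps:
$\left(-362 + \left(333 - -253\right)\right) + \left(-3 + 0 \left(-6\right)\right) \left(-270\right) = \left(-362 + \left(333 + 253\right)\right) + \left(-3 + 0\right) \left(-270\right) = \left(-362 + 586\right) - -810 = 224 + 810 = 1034$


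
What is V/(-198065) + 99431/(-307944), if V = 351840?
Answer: -3658309085/1742655096 ≈ -2.0993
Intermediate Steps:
V/(-198065) + 99431/(-307944) = 351840/(-198065) + 99431/(-307944) = 351840*(-1/198065) + 99431*(-1/307944) = -70368/39613 - 99431/307944 = -3658309085/1742655096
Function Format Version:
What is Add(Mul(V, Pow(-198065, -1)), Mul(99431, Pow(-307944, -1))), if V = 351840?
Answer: Rational(-3658309085, 1742655096) ≈ -2.0993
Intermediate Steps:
Add(Mul(V, Pow(-198065, -1)), Mul(99431, Pow(-307944, -1))) = Add(Mul(351840, Pow(-198065, -1)), Mul(99431, Pow(-307944, -1))) = Add(Mul(351840, Rational(-1, 198065)), Mul(99431, Rational(-1, 307944))) = Add(Rational(-70368, 39613), Rational(-99431, 307944)) = Rational(-3658309085, 1742655096)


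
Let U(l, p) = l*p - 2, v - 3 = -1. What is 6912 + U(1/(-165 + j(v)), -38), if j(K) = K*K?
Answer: 1112548/161 ≈ 6910.2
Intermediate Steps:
v = 2 (v = 3 - 1 = 2)
j(K) = K²
U(l, p) = -2 + l*p
6912 + U(1/(-165 + j(v)), -38) = 6912 + (-2 - 38/(-165 + 2²)) = 6912 + (-2 - 38/(-165 + 4)) = 6912 + (-2 - 38/(-161)) = 6912 + (-2 - 1/161*(-38)) = 6912 + (-2 + 38/161) = 6912 - 284/161 = 1112548/161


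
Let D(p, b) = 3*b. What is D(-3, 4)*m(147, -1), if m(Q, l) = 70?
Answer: 840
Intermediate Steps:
D(-3, 4)*m(147, -1) = (3*4)*70 = 12*70 = 840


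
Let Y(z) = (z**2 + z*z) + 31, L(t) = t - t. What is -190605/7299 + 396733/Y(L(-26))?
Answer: 963281804/75423 ≈ 12772.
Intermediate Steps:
L(t) = 0
Y(z) = 31 + 2*z**2 (Y(z) = (z**2 + z**2) + 31 = 2*z**2 + 31 = 31 + 2*z**2)
-190605/7299 + 396733/Y(L(-26)) = -190605/7299 + 396733/(31 + 2*0**2) = -190605*1/7299 + 396733/(31 + 2*0) = -63535/2433 + 396733/(31 + 0) = -63535/2433 + 396733/31 = 963281804/75423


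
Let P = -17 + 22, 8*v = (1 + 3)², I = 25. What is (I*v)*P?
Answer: 250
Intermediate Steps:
v = 2 (v = (1 + 3)²/8 = (⅛)*4² = (⅛)*16 = 2)
P = 5
(I*v)*P = (25*2)*5 = 50*5 = 250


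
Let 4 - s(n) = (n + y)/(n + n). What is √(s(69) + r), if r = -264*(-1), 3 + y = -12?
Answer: √141565/23 ≈ 16.359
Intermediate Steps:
y = -15 (y = -3 - 12 = -15)
r = 264 (r = -44*(-6) = 264)
s(n) = 4 - (-15 + n)/(2*n) (s(n) = 4 - (n - 15)/(n + n) = 4 - (-15 + n)/(2*n))
√(s(69) + r) = √((½)*(15 + 7*69)/69 + 264) = √((½)*(1/69)*(15 + 483) + 264) = √((½)*(1/69)*498 + 264) = √(83/23 + 264) = √(6155/23) = √141565/23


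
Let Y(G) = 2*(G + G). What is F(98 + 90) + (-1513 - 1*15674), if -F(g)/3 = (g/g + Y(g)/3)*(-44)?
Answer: 16033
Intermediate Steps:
Y(G) = 4*G (Y(G) = 2*(2*G) = 4*G)
F(g) = 132 + 176*g (F(g) = -3*(g/g + (4*g)/3)*(-44) = -3*(1 + (4*g)*(⅓))*(-44) = -3*(1 + 4*g/3)*(-44) = -3*(-44 - 176*g/3) = 132 + 176*g)
F(98 + 90) + (-1513 - 1*15674) = (132 + 176*(98 + 90)) + (-1513 - 1*15674) = (132 + 176*188) + (-1513 - 15674) = (132 + 33088) - 17187 = 33220 - 17187 = 16033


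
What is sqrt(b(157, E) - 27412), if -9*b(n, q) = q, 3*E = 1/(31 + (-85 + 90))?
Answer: I*sqrt(79933395)/54 ≈ 165.57*I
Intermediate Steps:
E = 1/108 (E = 1/(3*(31 + (-85 + 90))) = 1/(3*(31 + 5)) = (1/3)/36 = (1/3)*(1/36) = 1/108 ≈ 0.0092593)
b(n, q) = -q/9
sqrt(b(157, E) - 27412) = sqrt(-1/9*1/108 - 27412) = sqrt(-1/972 - 27412) = sqrt(-26644465/972) = I*sqrt(79933395)/54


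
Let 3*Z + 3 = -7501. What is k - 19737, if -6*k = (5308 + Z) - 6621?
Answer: -343823/18 ≈ -19101.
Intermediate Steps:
Z = -7504/3 (Z = -1 + (⅓)*(-7501) = -1 - 7501/3 = -7504/3 ≈ -2501.3)
k = 11443/18 (k = -((5308 - 7504/3) - 6621)/6 = -(8420/3 - 6621)/6 = -⅙*(-11443/3) = 11443/18 ≈ 635.72)
k - 19737 = 11443/18 - 19737 = -343823/18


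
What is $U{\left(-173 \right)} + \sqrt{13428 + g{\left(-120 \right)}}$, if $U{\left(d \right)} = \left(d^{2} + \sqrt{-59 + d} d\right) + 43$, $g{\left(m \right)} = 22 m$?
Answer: $29972 + 2 \sqrt{2697} - 346 i \sqrt{58} \approx 30076.0 - 2635.1 i$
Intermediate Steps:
$U{\left(d \right)} = 43 + d^{2} + d \sqrt{-59 + d}$ ($U{\left(d \right)} = \left(d^{2} + d \sqrt{-59 + d}\right) + 43 = 43 + d^{2} + d \sqrt{-59 + d}$)
$U{\left(-173 \right)} + \sqrt{13428 + g{\left(-120 \right)}} = \left(43 + \left(-173\right)^{2} - 173 \sqrt{-59 - 173}\right) + \sqrt{13428 + 22 \left(-120\right)} = \left(43 + 29929 - 173 \sqrt{-232}\right) + \sqrt{13428 - 2640} = \left(43 + 29929 - 173 \cdot 2 i \sqrt{58}\right) + \sqrt{10788} = \left(43 + 29929 - 346 i \sqrt{58}\right) + 2 \sqrt{2697} = \left(29972 - 346 i \sqrt{58}\right) + 2 \sqrt{2697} = 29972 + 2 \sqrt{2697} - 346 i \sqrt{58}$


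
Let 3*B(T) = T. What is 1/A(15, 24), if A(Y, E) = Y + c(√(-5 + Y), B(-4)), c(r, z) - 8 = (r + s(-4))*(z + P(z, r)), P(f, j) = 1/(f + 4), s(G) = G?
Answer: 112/2967 + 4*√10/2967 ≈ 0.042012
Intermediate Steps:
P(f, j) = 1/(4 + f)
B(T) = T/3
c(r, z) = 8 + (-4 + r)*(z + 1/(4 + z)) (c(r, z) = 8 + (r - 4)*(z + 1/(4 + z)) = 8 + (-4 + r)*(z + 1/(4 + z)))
A(Y, E) = 71/6 + Y - 23*√(-5 + Y)/24 (A(Y, E) = Y + (-4 + √(-5 + Y) + (4 + (⅓)*(-4))*(8 - 4*(-4)/3 + √(-5 + Y)*((⅓)*(-4))))/(4 + (⅓)*(-4)) = Y + (-4 + √(-5 + Y) + (4 - 4/3)*(8 - 4*(-4/3) + √(-5 + Y)*(-4/3)))/(4 - 4/3) = Y + (-4 + √(-5 + Y) + 8*(8 + 16/3 - 4*√(-5 + Y)/3)/3)/(8/3) = Y + 3*(-4 + √(-5 + Y) + 8*(40/3 - 4*√(-5 + Y)/3)/3)/8 = Y + 3*(-4 + √(-5 + Y) + (320/9 - 32*√(-5 + Y)/9))/8 = Y + 3*(284/9 - 23*√(-5 + Y)/9)/8 = Y + (71/6 - 23*√(-5 + Y)/24) = 71/6 + Y - 23*√(-5 + Y)/24)
1/A(15, 24) = 1/(71/6 + 15 - 23*√(-5 + 15)/24) = 1/(71/6 + 15 - 23*√10/24) = 1/(161/6 - 23*√10/24)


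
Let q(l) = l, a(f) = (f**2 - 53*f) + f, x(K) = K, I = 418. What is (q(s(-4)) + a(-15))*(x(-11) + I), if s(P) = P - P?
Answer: 409035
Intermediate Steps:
s(P) = 0
a(f) = f**2 - 52*f
(q(s(-4)) + a(-15))*(x(-11) + I) = (0 - 15*(-52 - 15))*(-11 + 418) = (0 - 15*(-67))*407 = (0 + 1005)*407 = 1005*407 = 409035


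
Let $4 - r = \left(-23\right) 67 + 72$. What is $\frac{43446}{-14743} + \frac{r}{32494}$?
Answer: $- \frac{1390017885}{479059042} \approx -2.9016$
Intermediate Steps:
$r = 1473$ ($r = 4 - \left(\left(-23\right) 67 + 72\right) = 4 - \left(-1541 + 72\right) = 4 - -1469 = 4 + 1469 = 1473$)
$\frac{43446}{-14743} + \frac{r}{32494} = \frac{43446}{-14743} + \frac{1473}{32494} = 43446 \left(- \frac{1}{14743}\right) + 1473 \cdot \frac{1}{32494} = - \frac{43446}{14743} + \frac{1473}{32494} = - \frac{1390017885}{479059042}$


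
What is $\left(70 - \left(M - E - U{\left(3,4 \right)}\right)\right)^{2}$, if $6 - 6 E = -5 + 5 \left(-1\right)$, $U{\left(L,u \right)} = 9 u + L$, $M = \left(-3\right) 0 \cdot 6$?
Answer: $\frac{112225}{9} \approx 12469.0$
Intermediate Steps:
$M = 0$ ($M = 0 \cdot 6 = 0$)
$U{\left(L,u \right)} = L + 9 u$
$E = \frac{8}{3}$ ($E = 1 - \frac{-5 + 5 \left(-1\right)}{6} = 1 - \frac{-5 - 5}{6} = 1 - - \frac{5}{3} = 1 + \frac{5}{3} = \frac{8}{3} \approx 2.6667$)
$\left(70 - \left(M - E - U{\left(3,4 \right)}\right)\right)^{2} = \left(70 + \left(\left(3 + 9 \cdot 4\right) - \left(0 - \frac{8}{3}\right)\right)\right)^{2} = \left(70 + \left(\left(3 + 36\right) - \left(0 - \frac{8}{3}\right)\right)\right)^{2} = \left(70 + \left(39 - - \frac{8}{3}\right)\right)^{2} = \left(70 + \left(39 + \frac{8}{3}\right)\right)^{2} = \left(70 + \frac{125}{3}\right)^{2} = \left(\frac{335}{3}\right)^{2} = \frac{112225}{9}$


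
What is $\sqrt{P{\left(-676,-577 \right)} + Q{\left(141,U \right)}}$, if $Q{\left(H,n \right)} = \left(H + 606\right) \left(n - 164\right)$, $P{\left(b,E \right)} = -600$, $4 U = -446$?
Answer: $\frac{i \sqrt{825594}}{2} \approx 454.31 i$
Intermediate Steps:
$U = - \frac{223}{2}$ ($U = \frac{1}{4} \left(-446\right) = - \frac{223}{2} \approx -111.5$)
$Q{\left(H,n \right)} = \left(-164 + n\right) \left(606 + H\right)$ ($Q{\left(H,n \right)} = \left(606 + H\right) \left(-164 + n\right) = \left(-164 + n\right) \left(606 + H\right)$)
$\sqrt{P{\left(-676,-577 \right)} + Q{\left(141,U \right)}} = \sqrt{-600 + \left(-99384 - 23124 + 606 \left(- \frac{223}{2}\right) + 141 \left(- \frac{223}{2}\right)\right)} = \sqrt{-600 - \frac{411597}{2}} = \sqrt{- \frac{412797}{2}} = \frac{i \sqrt{825594}}{2}$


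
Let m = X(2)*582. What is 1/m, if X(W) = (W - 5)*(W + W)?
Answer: -1/6984 ≈ -0.00014318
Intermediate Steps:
X(W) = 2*W*(-5 + W) (X(W) = (-5 + W)*(2*W) = 2*W*(-5 + W))
m = -6984 (m = (2*2*(-5 + 2))*582 = (2*2*(-3))*582 = -12*582 = -6984)
1/m = 1/(-6984) = -1/6984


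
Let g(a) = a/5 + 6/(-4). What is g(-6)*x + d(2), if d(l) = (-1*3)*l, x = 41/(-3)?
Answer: 309/10 ≈ 30.900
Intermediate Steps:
x = -41/3 (x = 41*(-⅓) = -41/3 ≈ -13.667)
d(l) = -3*l
g(a) = -3/2 + a/5 (g(a) = a*(⅕) + 6*(-¼) = a/5 - 3/2 = -3/2 + a/5)
g(-6)*x + d(2) = (-3/2 + (⅕)*(-6))*(-41/3) - 3*2 = (-3/2 - 6/5)*(-41/3) - 6 = -27/10*(-41/3) - 6 = 369/10 - 6 = 309/10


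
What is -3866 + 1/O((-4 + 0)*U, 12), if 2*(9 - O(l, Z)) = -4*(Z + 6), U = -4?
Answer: -173969/45 ≈ -3866.0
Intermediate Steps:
O(l, Z) = 21 + 2*Z (O(l, Z) = 9 - (-2)*(Z + 6) = 9 - (-2)*(6 + Z) = 9 - (-24 - 4*Z)/2 = 9 + (12 + 2*Z) = 21 + 2*Z)
-3866 + 1/O((-4 + 0)*U, 12) = -3866 + 1/(21 + 2*12) = -3866 + 1/(21 + 24) = -3866 + 1/45 = -173969/45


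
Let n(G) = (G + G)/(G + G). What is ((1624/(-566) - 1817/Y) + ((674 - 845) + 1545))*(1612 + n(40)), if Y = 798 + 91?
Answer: 555588912367/251587 ≈ 2.2083e+6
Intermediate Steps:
Y = 889
n(G) = 1 (n(G) = (2*G)/((2*G)) = (2*G)*(1/(2*G)) = 1)
((1624/(-566) - 1817/Y) + ((674 - 845) + 1545))*(1612 + n(40)) = ((1624/(-566) - 1817/889) + ((674 - 845) + 1545))*(1612 + 1) = ((1624*(-1/566) - 1817*1/889) + (-171 + 1545))*1613 = ((-812/283 - 1817/889) + 1374)*1613 = (-1236079/251587 + 1374)*1613 = (344444459/251587)*1613 = 555588912367/251587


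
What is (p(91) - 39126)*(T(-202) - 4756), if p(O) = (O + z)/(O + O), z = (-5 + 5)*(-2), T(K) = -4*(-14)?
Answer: 183889850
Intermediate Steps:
T(K) = 56
z = 0 (z = 0*(-2) = 0)
p(O) = ½ (p(O) = (O + 0)/(O + O) = O/((2*O)) = O*(1/(2*O)) = ½)
(p(91) - 39126)*(T(-202) - 4756) = (½ - 39126)*(56 - 4756) = -78251/2*(-4700) = 183889850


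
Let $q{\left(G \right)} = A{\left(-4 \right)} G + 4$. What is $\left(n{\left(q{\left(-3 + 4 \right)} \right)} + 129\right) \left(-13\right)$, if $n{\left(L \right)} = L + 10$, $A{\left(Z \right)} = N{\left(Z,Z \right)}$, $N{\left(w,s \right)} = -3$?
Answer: $-1820$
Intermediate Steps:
$A{\left(Z \right)} = -3$
$q{\left(G \right)} = 4 - 3 G$ ($q{\left(G \right)} = - 3 G + 4 = 4 - 3 G$)
$n{\left(L \right)} = 10 + L$
$\left(n{\left(q{\left(-3 + 4 \right)} \right)} + 129\right) \left(-13\right) = \left(\left(10 + \left(4 - 3 \left(-3 + 4\right)\right)\right) + 129\right) \left(-13\right) = \left(\left(10 + \left(4 - 3\right)\right) + 129\right) \left(-13\right) = \left(\left(10 + 1\right) + 129\right) \left(-13\right) = \left(11 + 129\right) \left(-13\right) = 140 \left(-13\right) = -1820$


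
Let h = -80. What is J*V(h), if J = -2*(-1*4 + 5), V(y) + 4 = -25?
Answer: 58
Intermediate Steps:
V(y) = -29 (V(y) = -4 - 25 = -29)
J = -2 (J = -2*(-4 + 5) = -2*1 = -2)
J*V(h) = -2*(-29) = 58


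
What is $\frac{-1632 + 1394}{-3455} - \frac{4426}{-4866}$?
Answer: $\frac{8224969}{8406015} \approx 0.97846$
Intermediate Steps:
$\frac{-1632 + 1394}{-3455} - \frac{4426}{-4866} = \left(-238\right) \left(- \frac{1}{3455}\right) - - \frac{2213}{2433} = \frac{238}{3455} + \frac{2213}{2433} = \frac{8224969}{8406015}$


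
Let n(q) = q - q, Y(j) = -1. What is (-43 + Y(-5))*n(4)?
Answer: 0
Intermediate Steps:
n(q) = 0
(-43 + Y(-5))*n(4) = (-43 - 1)*0 = -44*0 = 0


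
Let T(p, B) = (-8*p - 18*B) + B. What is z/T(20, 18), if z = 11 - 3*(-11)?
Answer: -22/233 ≈ -0.094421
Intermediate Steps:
T(p, B) = -17*B - 8*p (T(p, B) = (-18*B - 8*p) + B = -17*B - 8*p)
z = 44 (z = 11 + 33 = 44)
z/T(20, 18) = 44/(-17*18 - 8*20) = 44/(-306 - 160) = 44/(-466) = 44*(-1/466) = -22/233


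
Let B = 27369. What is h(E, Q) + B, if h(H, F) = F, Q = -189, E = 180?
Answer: 27180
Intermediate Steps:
h(E, Q) + B = -189 + 27369 = 27180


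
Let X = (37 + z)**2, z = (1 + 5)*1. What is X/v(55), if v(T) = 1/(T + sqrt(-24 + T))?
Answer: 101695 + 1849*sqrt(31) ≈ 1.1199e+5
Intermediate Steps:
z = 6 (z = 6*1 = 6)
X = 1849 (X = (37 + 6)**2 = 43**2 = 1849)
X/v(55) = 1849/(1/(55 + sqrt(-24 + 55))) = 1849/(1/(55 + sqrt(31))) = 1849*(55 + sqrt(31)) = 101695 + 1849*sqrt(31)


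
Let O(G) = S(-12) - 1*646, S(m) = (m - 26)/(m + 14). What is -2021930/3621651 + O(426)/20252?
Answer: -43356524275/73345676052 ≈ -0.59113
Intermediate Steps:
S(m) = (-26 + m)/(14 + m)
O(G) = -665 (O(G) = (-26 - 12)/(14 - 12) - 1*646 = -38/2 - 646 = (½)*(-38) - 646 = -19 - 646 = -665)
-2021930/3621651 + O(426)/20252 = -2021930/3621651 - 665/20252 = -43356524275/73345676052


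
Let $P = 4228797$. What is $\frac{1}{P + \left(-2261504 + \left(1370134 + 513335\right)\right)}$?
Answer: $\frac{1}{3850762} \approx 2.5969 \cdot 10^{-7}$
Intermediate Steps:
$\frac{1}{P + \left(-2261504 + \left(1370134 + 513335\right)\right)} = \frac{1}{4228797 + \left(-2261504 + \left(1370134 + 513335\right)\right)} = \frac{1}{4228797 + \left(-2261504 + 1883469\right)} = \frac{1}{4228797 - 378035} = \frac{1}{3850762}$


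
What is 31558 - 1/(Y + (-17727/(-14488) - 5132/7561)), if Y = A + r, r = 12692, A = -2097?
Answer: 36628610049669410/1160675903391 ≈ 31558.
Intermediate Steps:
Y = 10595 (Y = -2097 + 12692 = 10595)
31558 - 1/(Y + (-17727/(-14488) - 5132/7561)) = 31558 - 1/(10595 + (-17727/(-14488) - 5132/7561)) = 31558 - 1/(10595 + (-17727*(-1/14488) - 5132*1/7561)) = 31558 - 1/(10595 + (17727/14488 - 5132/7561)) = 31558 - 1/(10595 + 59681431/109543768) = 31558 - 1/1160675903391/109543768 = 31558 - 1*109543768/1160675903391 = 31558 - 109543768/1160675903391 = 36628610049669410/1160675903391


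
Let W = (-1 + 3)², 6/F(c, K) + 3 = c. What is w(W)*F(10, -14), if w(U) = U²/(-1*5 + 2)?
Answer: -32/7 ≈ -4.5714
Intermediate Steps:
F(c, K) = 6/(-3 + c)
W = 4 (W = 2² = 4)
w(U) = -U²/3 (w(U) = U²/(-5 + 2) = U²/(-3) = -U²/3)
w(W)*F(10, -14) = (-⅓*4²)*(6/(-3 + 10)) = (-⅓*16)*(6/7) = -32/7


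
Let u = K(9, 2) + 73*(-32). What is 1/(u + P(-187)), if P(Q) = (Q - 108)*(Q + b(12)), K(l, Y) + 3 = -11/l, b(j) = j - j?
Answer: 9/475423 ≈ 1.8930e-5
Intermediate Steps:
b(j) = 0
K(l, Y) = -3 - 11/l
P(Q) = Q*(-108 + Q) (P(Q) = (Q - 108)*(Q + 0) = (-108 + Q)*Q = Q*(-108 + Q))
u = -21062/9 (u = (-3 - 11/9) + 73*(-32) = (-3 - 11*⅑) - 2336 = (-3 - 11/9) - 2336 = -38/9 - 2336 = -21062/9 ≈ -2340.2)
1/(u + P(-187)) = 1/(-21062/9 - 187*(-108 - 187)) = 1/(-21062/9 - 187*(-295)) = 1/(-21062/9 + 55165) = 1/(475423/9) = 9/475423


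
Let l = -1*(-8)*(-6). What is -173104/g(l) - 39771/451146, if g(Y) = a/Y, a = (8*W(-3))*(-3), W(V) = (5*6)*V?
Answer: 26031129163/6767190 ≈ 3846.7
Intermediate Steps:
l = -48 (l = 8*(-6) = -48)
W(V) = 30*V
a = 2160 (a = (8*(30*(-3)))*(-3) = (8*(-90))*(-3) = -720*(-3) = 2160)
g(Y) = 2160/Y
-173104/g(l) - 39771/451146 = -173104/(2160/(-48)) - 39771/451146 = -173104/(2160*(-1/48)) - 39771*1/451146 = -173104/(-45) - 13257/150382 = -173104*(-1/45) - 13257/150382 = 173104/45 - 13257/150382 = 26031129163/6767190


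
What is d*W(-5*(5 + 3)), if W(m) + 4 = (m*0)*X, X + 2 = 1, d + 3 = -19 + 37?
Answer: -60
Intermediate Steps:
d = 15 (d = -3 + (-19 + 37) = -3 + 18 = 15)
X = -1 (X = -2 + 1 = -1)
W(m) = -4 (W(m) = -4 + (m*0)*(-1) = -4 + 0*(-1) = -4 + 0 = -4)
d*W(-5*(5 + 3)) = 15*(-4) = -60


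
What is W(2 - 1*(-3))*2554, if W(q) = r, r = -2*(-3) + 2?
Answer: 20432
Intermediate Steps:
r = 8 (r = 6 + 2 = 8)
W(q) = 8
W(2 - 1*(-3))*2554 = 8*2554 = 20432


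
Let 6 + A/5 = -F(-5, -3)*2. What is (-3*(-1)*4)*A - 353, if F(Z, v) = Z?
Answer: -113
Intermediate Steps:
A = 20 (A = -30 + 5*(-1*(-5)*2) = -30 + 5*(5*2) = -30 + 5*10 = -30 + 50 = 20)
(-3*(-1)*4)*A - 353 = (-3*(-1)*4)*20 - 353 = (3*4)*20 - 353 = 12*20 - 353 = 240 - 353 = -113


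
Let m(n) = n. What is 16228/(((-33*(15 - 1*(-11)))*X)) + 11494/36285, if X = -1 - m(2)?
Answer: 103069756/15566265 ≈ 6.6214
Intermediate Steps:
X = -3 (X = -1 - 1*2 = -1 - 2 = -3)
16228/(((-33*(15 - 1*(-11)))*X)) + 11494/36285 = 16228/((-33*(15 - 1*(-11))*(-3))) + 11494/36285 = 16228/((-33*(15 + 11)*(-3))) + 11494*(1/36285) = 16228/((-33*26*(-3))) + 11494/36285 = 16228/((-858*(-3))) + 11494/36285 = 16228/2574 + 11494/36285 = 16228*(1/2574) + 11494/36285 = 8114/1287 + 11494/36285 = 103069756/15566265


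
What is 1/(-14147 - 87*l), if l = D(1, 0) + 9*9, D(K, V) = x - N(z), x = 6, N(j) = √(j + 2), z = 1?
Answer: -21716/471561949 - 87*√3/471561949 ≈ -4.6371e-5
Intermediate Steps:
N(j) = √(2 + j)
D(K, V) = 6 - √3 (D(K, V) = 6 - √(2 + 1) = 6 - √3)
l = 87 - √3 (l = (6 - √3) + 9*9 = (6 - √3) + 81 = 87 - √3 ≈ 85.268)
1/(-14147 - 87*l) = 1/(-14147 - 87*(87 - √3)) = 1/(-14147 + (-7569 + 87*√3)) = 1/(-21716 + 87*√3)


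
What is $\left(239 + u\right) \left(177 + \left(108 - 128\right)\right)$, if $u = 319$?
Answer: $87606$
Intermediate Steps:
$\left(239 + u\right) \left(177 + \left(108 - 128\right)\right) = \left(239 + 319\right) \left(177 + \left(108 - 128\right)\right) = 558 \left(177 + \left(108 - 128\right)\right) = 558 \left(177 - 20\right) = 558 \cdot 157 = 87606$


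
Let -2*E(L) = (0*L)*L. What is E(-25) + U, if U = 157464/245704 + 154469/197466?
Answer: 8630929675/6064773258 ≈ 1.4231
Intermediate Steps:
E(L) = 0 (E(L) = -0*L*L/2 = -0*L = -½*0 = 0)
U = 8630929675/6064773258 (U = 157464*(1/245704) + 154469*(1/197466) = 19683/30713 + 154469/197466 = 8630929675/6064773258 ≈ 1.4231)
E(-25) + U = 0 + 8630929675/6064773258 = 8630929675/6064773258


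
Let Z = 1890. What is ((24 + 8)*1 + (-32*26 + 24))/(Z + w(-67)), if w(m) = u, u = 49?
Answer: -776/1939 ≈ -0.40021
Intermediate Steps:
w(m) = 49
((24 + 8)*1 + (-32*26 + 24))/(Z + w(-67)) = ((24 + 8)*1 + (-32*26 + 24))/(1890 + 49) = (32*1 + (-832 + 24))/1939 = (32 - 808)*(1/1939) = -776*1/1939 = -776/1939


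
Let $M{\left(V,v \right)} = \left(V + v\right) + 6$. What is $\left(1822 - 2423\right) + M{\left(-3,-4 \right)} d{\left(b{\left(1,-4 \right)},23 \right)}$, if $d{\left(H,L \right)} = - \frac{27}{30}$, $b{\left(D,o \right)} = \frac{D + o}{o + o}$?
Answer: $- \frac{6001}{10} \approx -600.1$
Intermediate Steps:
$b{\left(D,o \right)} = \frac{D + o}{2 o}$
$d{\left(H,L \right)} = - \frac{9}{10}$ ($d{\left(H,L \right)} = \left(-27\right) \frac{1}{30} = - \frac{9}{10}$)
$M{\left(V,v \right)} = 6 + V + v$
$\left(1822 - 2423\right) + M{\left(-3,-4 \right)} d{\left(b{\left(1,-4 \right)},23 \right)} = \left(1822 - 2423\right) + \left(6 - 3 - 4\right) \left(- \frac{9}{10}\right) = -601 - - \frac{9}{10} = -601 + \frac{9}{10} = - \frac{6001}{10}$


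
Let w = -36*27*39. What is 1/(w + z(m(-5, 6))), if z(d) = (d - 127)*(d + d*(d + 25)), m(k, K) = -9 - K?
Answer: -1/14478 ≈ -6.9070e-5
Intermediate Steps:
z(d) = (-127 + d)*(d + d*(25 + d))
w = -37908 (w = -972*39 = -37908)
1/(w + z(m(-5, 6))) = 1/(-37908 + (-9 - 1*6)*(-3302 + (-9 - 1*6)² - 101*(-9 - 1*6))) = 1/(-37908 + (-9 - 6)*(-3302 + (-9 - 6)² - 101*(-9 - 6))) = 1/(-37908 - 15*(-3302 + (-15)² - 101*(-15))) = 1/(-37908 - 15*(-3302 + 225 + 1515)) = 1/(-37908 - 15*(-1562)) = 1/(-37908 + 23430) = 1/(-14478) = -1/14478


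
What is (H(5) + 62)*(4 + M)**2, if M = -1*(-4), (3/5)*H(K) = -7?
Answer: 9664/3 ≈ 3221.3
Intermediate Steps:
H(K) = -35/3 (H(K) = (5/3)*(-7) = -35/3)
M = 4
(H(5) + 62)*(4 + M)**2 = (-35/3 + 62)*(4 + 4)**2 = (151/3)*8**2 = (151/3)*64 = 9664/3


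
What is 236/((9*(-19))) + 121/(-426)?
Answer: -40409/24282 ≈ -1.6642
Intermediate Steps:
236/((9*(-19))) + 121/(-426) = 236/(-171) + 121*(-1/426) = 236*(-1/171) - 121/426 = -236/171 - 121/426 = -40409/24282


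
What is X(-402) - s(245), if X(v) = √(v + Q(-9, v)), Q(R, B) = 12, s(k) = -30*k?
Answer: 7350 + I*√390 ≈ 7350.0 + 19.748*I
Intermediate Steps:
X(v) = √(12 + v) (X(v) = √(v + 12) = √(12 + v))
X(-402) - s(245) = √(12 - 402) - (-30)*245 = √(-390) - 1*(-7350) = I*√390 + 7350 = 7350 + I*√390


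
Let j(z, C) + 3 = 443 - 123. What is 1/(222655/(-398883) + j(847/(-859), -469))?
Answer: 398883/126223256 ≈ 0.0031601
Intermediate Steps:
j(z, C) = 317 (j(z, C) = -3 + (443 - 123) = -3 + 320 = 317)
1/(222655/(-398883) + j(847/(-859), -469)) = 1/(222655/(-398883) + 317) = 1/(222655*(-1/398883) + 317) = 1/(-222655/398883 + 317) = 1/(126223256/398883) = 398883/126223256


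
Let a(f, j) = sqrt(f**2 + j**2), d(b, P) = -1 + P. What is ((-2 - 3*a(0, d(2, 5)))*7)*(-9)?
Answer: 882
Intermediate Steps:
((-2 - 3*a(0, d(2, 5)))*7)*(-9) = ((-2 - 3*sqrt(0**2 + (-1 + 5)**2))*7)*(-9) = ((-2 - 3*sqrt(0 + 4**2))*7)*(-9) = ((-2 - 3*sqrt(0 + 16))*7)*(-9) = ((-2 - 3*sqrt(16))*7)*(-9) = ((-2 - 3*4)*7)*(-9) = ((-2 - 12)*7)*(-9) = -14*7*(-9) = -98*(-9) = 882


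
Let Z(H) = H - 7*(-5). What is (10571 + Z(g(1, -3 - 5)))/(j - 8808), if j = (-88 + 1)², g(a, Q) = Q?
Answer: -1514/177 ≈ -8.5537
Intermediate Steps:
j = 7569 (j = (-87)² = 7569)
Z(H) = 35 + H (Z(H) = H + 35 = 35 + H)
(10571 + Z(g(1, -3 - 5)))/(j - 8808) = (10571 + (35 + (-3 - 5)))/(7569 - 8808) = (10571 + (35 - 8))/(-1239) = (10571 + 27)*(-1/1239) = 10598*(-1/1239) = -1514/177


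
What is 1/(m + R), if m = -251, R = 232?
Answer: -1/19 ≈ -0.052632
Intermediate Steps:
1/(m + R) = 1/(-251 + 232) = 1/(-19) = -1/19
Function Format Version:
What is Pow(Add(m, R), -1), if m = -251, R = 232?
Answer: Rational(-1, 19) ≈ -0.052632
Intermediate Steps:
Pow(Add(m, R), -1) = Pow(Add(-251, 232), -1) = Pow(-19, -1) = Rational(-1, 19)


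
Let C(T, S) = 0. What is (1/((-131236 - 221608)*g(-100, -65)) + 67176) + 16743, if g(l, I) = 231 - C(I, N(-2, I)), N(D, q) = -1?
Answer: 6839982911915/81506964 ≈ 83919.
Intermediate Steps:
g(l, I) = 231 (g(l, I) = 231 - 1*0 = 231 + 0 = 231)
(1/((-131236 - 221608)*g(-100, -65)) + 67176) + 16743 = (1/(-131236 - 221608*231) + 67176) + 16743 = ((1/231)/(-352844) + 67176) + 16743 = (-1/352844*1/231 + 67176) + 16743 = (-1/81506964 + 67176) + 16743 = 5475311813663/81506964 + 16743 = 6839982911915/81506964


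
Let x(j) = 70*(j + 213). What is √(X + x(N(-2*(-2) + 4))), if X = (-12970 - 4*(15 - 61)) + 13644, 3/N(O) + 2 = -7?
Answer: √141702/3 ≈ 125.48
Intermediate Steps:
N(O) = -⅓ (N(O) = 3/(-2 - 7) = 3/(-9) = 3*(-⅑) = -⅓)
x(j) = 14910 + 70*j (x(j) = 70*(213 + j) = 14910 + 70*j)
X = 858 (X = (-12970 - 4*(-46)) + 13644 = (-12970 + 184) + 13644 = -12786 + 13644 = 858)
√(X + x(N(-2*(-2) + 4))) = √(858 + (14910 + 70*(-⅓))) = √(858 + (14910 - 70/3)) = √(858 + 44660/3) = √(47234/3) = √141702/3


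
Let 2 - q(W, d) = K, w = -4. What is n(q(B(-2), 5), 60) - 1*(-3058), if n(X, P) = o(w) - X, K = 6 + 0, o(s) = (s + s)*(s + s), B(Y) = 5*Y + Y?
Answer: 3126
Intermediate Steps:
B(Y) = 6*Y
o(s) = 4*s² (o(s) = (2*s)*(2*s) = 4*s²)
K = 6
q(W, d) = -4 (q(W, d) = 2 - 1*6 = 2 - 6 = -4)
n(X, P) = 64 - X (n(X, P) = 4*(-4)² - X = 4*16 - X = 64 - X)
n(q(B(-2), 5), 60) - 1*(-3058) = (64 - 1*(-4)) - 1*(-3058) = (64 + 4) + 3058 = 68 + 3058 = 3126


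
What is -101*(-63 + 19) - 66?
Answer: 4378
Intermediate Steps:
-101*(-63 + 19) - 66 = -101*(-44) - 66 = 4444 - 66 = 4378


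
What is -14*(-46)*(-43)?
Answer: -27692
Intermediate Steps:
-14*(-46)*(-43) = 644*(-43) = -27692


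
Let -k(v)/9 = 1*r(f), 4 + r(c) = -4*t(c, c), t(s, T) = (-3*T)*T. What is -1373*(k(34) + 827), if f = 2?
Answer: -591763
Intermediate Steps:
t(s, T) = -3*T²
r(c) = -4 + 12*c² (r(c) = -4 - (-12)*c² = -4 + 12*c²)
k(v) = -396 (k(v) = -9*(-4 + 12*2²) = -9*(-4 + 12*4) = -9*(-4 + 48) = -9*44 = -396)
-1373*(k(34) + 827) = -1373*(-396 + 827) = -1373*431 = -591763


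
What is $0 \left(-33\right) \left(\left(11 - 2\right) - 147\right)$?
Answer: $0$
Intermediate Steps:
$0 \left(-33\right) \left(\left(11 - 2\right) - 147\right) = 0 \left(\left(11 - 2\right) - 147\right) = 0 \left(9 - 147\right) = 0 \left(-138\right) = 0$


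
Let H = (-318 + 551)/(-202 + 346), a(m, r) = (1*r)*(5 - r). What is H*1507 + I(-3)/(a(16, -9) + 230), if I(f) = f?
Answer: 4564649/1872 ≈ 2438.4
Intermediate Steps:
a(m, r) = r*(5 - r)
H = 233/144 ≈ 1.6181
H*1507 + I(-3)/(a(16, -9) + 230) = (233/144)*1507 - 3/(-9*(5 - 1*(-9)) + 230) = 351131/144 - 3/(-9*(5 + 9) + 230) = 351131/144 - 3/(-9*14 + 230) = 351131/144 - 3/(-126 + 230) = 351131/144 - 3/104 = 4564649/1872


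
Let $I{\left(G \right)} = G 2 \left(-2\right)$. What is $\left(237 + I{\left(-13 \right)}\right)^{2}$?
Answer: $83521$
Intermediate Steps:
$I{\left(G \right)} = - 4 G$ ($I{\left(G \right)} = 2 G \left(-2\right) = - 4 G$)
$\left(237 + I{\left(-13 \right)}\right)^{2} = \left(237 - -52\right)^{2} = \left(237 + 52\right)^{2} = 289^{2} = 83521$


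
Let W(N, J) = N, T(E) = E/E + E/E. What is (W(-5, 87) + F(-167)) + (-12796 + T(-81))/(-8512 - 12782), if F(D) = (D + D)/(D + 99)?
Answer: 185557/361998 ≈ 0.51259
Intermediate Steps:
T(E) = 2 (T(E) = 1 + 1 = 2)
F(D) = 2*D/(99 + D) (F(D) = (2*D)/(99 + D) = 2*D/(99 + D))
(W(-5, 87) + F(-167)) + (-12796 + T(-81))/(-8512 - 12782) = (-5 + 2*(-167)/(99 - 167)) + (-12796 + 2)/(-8512 - 12782) = (-5 + 2*(-167)/(-68)) - 12794/(-21294) = (-5 + 2*(-167)*(-1/68)) - 12794*(-1/21294) = (-5 + 167/34) + 6397/10647 = -3/34 + 6397/10647 = 185557/361998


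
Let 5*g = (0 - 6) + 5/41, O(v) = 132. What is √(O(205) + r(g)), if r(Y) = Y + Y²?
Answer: 2*√1388994/205 ≈ 11.498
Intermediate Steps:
g = -241/205 (g = ((0 - 6) + 5/41)/5 = (-6 + 5*(1/41))/5 = (-6 + 5/41)/5 = (⅕)*(-241/41) = -241/205 ≈ -1.1756)
√(O(205) + r(g)) = √(132 - 241*(1 - 241/205)/205) = √(132 - 241/205*(-36/205)) = √(132 + 8676/42025) = √(5555976/42025) = 2*√1388994/205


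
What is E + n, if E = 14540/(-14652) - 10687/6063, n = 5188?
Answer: 38385969362/7402923 ≈ 5185.2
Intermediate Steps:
E = -20395162/7402923 (E = 14540*(-1/14652) - 10687*1/6063 = -3635/3663 - 10687/6063 = -20395162/7402923 ≈ -2.7550)
E + n = -20395162/7402923 + 5188 = 38385969362/7402923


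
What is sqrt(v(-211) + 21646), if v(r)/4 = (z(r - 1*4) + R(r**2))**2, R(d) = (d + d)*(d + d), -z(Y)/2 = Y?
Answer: sqrt(251443065890934028190) ≈ 1.5857e+10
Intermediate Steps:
z(Y) = -2*Y
R(d) = 4*d**2 (R(d) = (2*d)*(2*d) = 4*d**2)
v(r) = 4*(8 - 2*r + 4*r**4)**2 (v(r) = 4*(-2*(r - 1*4) + 4*(r**2)**2)**2 = 4*(-2*(r - 4) + 4*r**4)**2 = 4*(-2*(-4 + r) + 4*r**4)**2 = 4*((8 - 2*r) + 4*r**4)**2 = 4*(8 - 2*r + 4*r**4)**2)
sqrt(v(-211) + 21646) = sqrt(16*(4 - 1*(-211) + 2*(-211)**4)**2 + 21646) = sqrt(16*(4 + 211 + 2*1982119441)**2 + 21646) = sqrt(16*(4 + 211 + 3964238882)**2 + 21646) = sqrt(16*3964239097**2 + 21646) = sqrt(16*15715191618183375409 + 21646) = sqrt(251443065890934006544 + 21646) = sqrt(251443065890934028190)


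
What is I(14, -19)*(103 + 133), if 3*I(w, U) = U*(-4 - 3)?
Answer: 31388/3 ≈ 10463.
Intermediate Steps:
I(w, U) = -7*U/3 (I(w, U) = (U*(-4 - 3))/3 = (U*(-7))/3 = (-7*U)/3 = -7*U/3)
I(14, -19)*(103 + 133) = (-7/3*(-19))*(103 + 133) = (133/3)*236 = 31388/3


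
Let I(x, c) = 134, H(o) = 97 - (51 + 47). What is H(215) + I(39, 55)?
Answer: 133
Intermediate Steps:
H(o) = -1 (H(o) = 97 - 1*98 = 97 - 98 = -1)
H(215) + I(39, 55) = -1 + 134 = 133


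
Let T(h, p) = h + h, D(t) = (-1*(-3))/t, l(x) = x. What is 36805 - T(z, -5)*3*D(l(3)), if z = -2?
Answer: 36817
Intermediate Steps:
D(t) = 3/t
T(h, p) = 2*h
36805 - T(z, -5)*3*D(l(3)) = 36805 - (2*(-2))*3*3/3 = 36805 - (-4*3)*3*(⅓) = 36805 - (-12) = 36805 - 1*(-12) = 36805 + 12 = 36817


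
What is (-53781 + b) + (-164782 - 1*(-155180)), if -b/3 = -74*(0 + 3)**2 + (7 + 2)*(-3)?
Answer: -61304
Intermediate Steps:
b = 2079 (b = -3*(-74*(0 + 3)**2 + (7 + 2)*(-3)) = -3*(-74*3**2 + 9*(-3)) = -3*(-74*9 - 27) = -3*(-666 - 27) = -3*(-693) = 2079)
(-53781 + b) + (-164782 - 1*(-155180)) = (-53781 + 2079) + (-164782 - 1*(-155180)) = -51702 + (-164782 + 155180) = -51702 - 9602 = -61304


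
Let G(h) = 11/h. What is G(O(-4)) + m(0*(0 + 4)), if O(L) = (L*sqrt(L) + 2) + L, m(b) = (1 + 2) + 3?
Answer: 193/34 + 22*I/17 ≈ 5.6765 + 1.2941*I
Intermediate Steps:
m(b) = 6 (m(b) = 3 + 3 = 6)
O(L) = 2 + L + L**(3/2) (O(L) = (L**(3/2) + 2) + L = (2 + L**(3/2)) + L = 2 + L + L**(3/2))
G(O(-4)) + m(0*(0 + 4)) = 11/(2 - 4 + (-4)**(3/2)) + 6 = 11/(2 - 4 - 8*I) + 6 = 11/(-2 - 8*I) + 6 = 11*((-2 + 8*I)/68) + 6 = 11*(-2 + 8*I)/68 + 6 = 6 + 11*(-2 + 8*I)/68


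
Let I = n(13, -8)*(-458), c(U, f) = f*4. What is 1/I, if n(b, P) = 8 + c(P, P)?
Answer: 1/10992 ≈ 9.0975e-5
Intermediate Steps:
c(U, f) = 4*f
n(b, P) = 8 + 4*P
I = 10992 (I = (8 + 4*(-8))*(-458) = (8 - 32)*(-458) = -24*(-458) = 10992)
1/I = 1/10992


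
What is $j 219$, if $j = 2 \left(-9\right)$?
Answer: $-3942$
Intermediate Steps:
$j = -18$
$j 219 = \left(-18\right) 219 = -3942$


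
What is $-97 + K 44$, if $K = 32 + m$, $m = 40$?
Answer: $3071$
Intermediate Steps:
$K = 72$ ($K = 32 + 40 = 72$)
$-97 + K 44 = -97 + 72 \cdot 44 = -97 + 3168 = 3071$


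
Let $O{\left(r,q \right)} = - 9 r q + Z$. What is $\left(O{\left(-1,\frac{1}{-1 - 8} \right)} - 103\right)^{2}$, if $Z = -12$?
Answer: $13456$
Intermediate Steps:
$O{\left(r,q \right)} = -12 - 9 q r$ ($O{\left(r,q \right)} = - 9 r q - 12 = - 9 q r - 12 = -12 - 9 q r$)
$\left(O{\left(-1,\frac{1}{-1 - 8} \right)} - 103\right)^{2} = \left(\left(-12 - 9 \frac{1}{-1 - 8} \left(-1\right)\right) - 103\right)^{2} = \left(\left(-12 - 9 \frac{1}{-9} \left(-1\right)\right) - 103\right)^{2} = \left(\left(-12 - \left(-1\right) \left(-1\right)\right) - 103\right)^{2} = \left(\left(-12 - 1\right) - 103\right)^{2} = \left(-13 - 103\right)^{2} = \left(-116\right)^{2} = 13456$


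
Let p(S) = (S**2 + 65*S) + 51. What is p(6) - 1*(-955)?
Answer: 1432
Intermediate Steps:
p(S) = 51 + S**2 + 65*S
p(6) - 1*(-955) = (51 + 6**2 + 65*6) - 1*(-955) = (51 + 36 + 390) + 955 = 477 + 955 = 1432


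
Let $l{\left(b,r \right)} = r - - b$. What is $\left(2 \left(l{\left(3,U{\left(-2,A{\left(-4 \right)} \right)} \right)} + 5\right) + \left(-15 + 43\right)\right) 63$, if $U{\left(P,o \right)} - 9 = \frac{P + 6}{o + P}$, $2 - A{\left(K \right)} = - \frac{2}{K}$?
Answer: $2898$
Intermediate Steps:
$A{\left(K \right)} = 2 + \frac{2}{K}$ ($A{\left(K \right)} = 2 - - \frac{2}{K} = 2 + \frac{2}{K}$)
$U{\left(P,o \right)} = 9 + \frac{6 + P}{P + o}$ ($U{\left(P,o \right)} = 9 + \frac{P + 6}{o + P} = 9 + \frac{6 + P}{P + o}$)
$l{\left(b,r \right)} = b + r$ ($l{\left(b,r \right)} = r + b = b + r$)
$\left(2 \left(l{\left(3,U{\left(-2,A{\left(-4 \right)} \right)} \right)} + 5\right) + \left(-15 + 43\right)\right) 63 = \left(2 \left(\left(3 + \frac{6 + 9 \left(2 + \frac{2}{-4}\right) + 10 \left(-2\right)}{-2 + \left(2 + \frac{2}{-4}\right)}\right) + 5\right) + \left(-15 + 43\right)\right) 63 = \left(2 \left(\left(3 + \frac{6 + 9 \left(2 + 2 \left(- \frac{1}{4}\right)\right) - 20}{-2 + \left(2 + 2 \left(- \frac{1}{4}\right)\right)}\right) + 5\right) + 28\right) 63 = \left(2 \left(\left(3 + \frac{6 + 9 \left(2 - \frac{1}{2}\right) - 20}{-2 + \left(2 - \frac{1}{2}\right)}\right) + 5\right) + 28\right) 63 = \left(2 \left(\left(3 + \frac{6 + 9 \cdot \frac{3}{2} - 20}{-2 + \frac{3}{2}}\right) + 5\right) + 28\right) 63 = \left(2 \left(\left(3 + \frac{6 + \frac{27}{2} - 20}{- \frac{1}{2}}\right) + 5\right) + 28\right) 63 = \left(2 \left(\left(3 - -1\right) + 5\right) + 28\right) 63 = \left(2 \left(\left(3 + 1\right) + 5\right) + 28\right) 63 = \left(2 \left(4 + 5\right) + 28\right) 63 = \left(2 \cdot 9 + 28\right) 63 = \left(18 + 28\right) 63 = 46 \cdot 63 = 2898$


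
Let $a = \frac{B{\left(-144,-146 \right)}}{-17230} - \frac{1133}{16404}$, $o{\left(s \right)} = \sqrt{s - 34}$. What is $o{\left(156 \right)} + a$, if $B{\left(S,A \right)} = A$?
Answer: $- \frac{8563303}{141320460} + \sqrt{122} \approx 10.985$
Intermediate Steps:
$o{\left(s \right)} = \sqrt{-34 + s}$
$a = - \frac{8563303}{141320460}$ ($a = - \frac{146}{-17230} - \frac{1133}{16404} = \left(-146\right) \left(- \frac{1}{17230}\right) - \frac{1133}{16404} = \frac{73}{8615} - \frac{1133}{16404} = - \frac{8563303}{141320460} \approx -0.060595$)
$o{\left(156 \right)} + a = \sqrt{-34 + 156} - \frac{8563303}{141320460} = \sqrt{122} - \frac{8563303}{141320460} = - \frac{8563303}{141320460} + \sqrt{122}$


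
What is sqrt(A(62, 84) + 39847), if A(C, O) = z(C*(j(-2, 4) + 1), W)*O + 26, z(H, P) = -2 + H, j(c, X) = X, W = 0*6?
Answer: 3*sqrt(7305) ≈ 256.41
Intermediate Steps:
W = 0
A(C, O) = 26 + O*(-2 + 5*C) (A(C, O) = (-2 + C*(4 + 1))*O + 26 = (-2 + C*5)*O + 26 = (-2 + 5*C)*O + 26 = O*(-2 + 5*C) + 26 = 26 + O*(-2 + 5*C))
sqrt(A(62, 84) + 39847) = sqrt((26 + 84*(-2 + 5*62)) + 39847) = sqrt((26 + 84*(-2 + 310)) + 39847) = sqrt((26 + 84*308) + 39847) = sqrt((26 + 25872) + 39847) = sqrt(25898 + 39847) = sqrt(65745) = 3*sqrt(7305)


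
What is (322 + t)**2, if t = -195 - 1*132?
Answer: 25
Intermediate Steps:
t = -327 (t = -195 - 132 = -327)
(322 + t)**2 = (322 - 327)**2 = (-5)**2 = 25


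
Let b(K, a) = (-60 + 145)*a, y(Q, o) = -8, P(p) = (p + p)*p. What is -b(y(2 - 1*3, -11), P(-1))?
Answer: -170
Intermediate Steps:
P(p) = 2*p² (P(p) = (2*p)*p = 2*p²)
b(K, a) = 85*a
-b(y(2 - 1*3, -11), P(-1)) = -85*2*(-1)² = -85*2*1 = -85*2 = -1*170 = -170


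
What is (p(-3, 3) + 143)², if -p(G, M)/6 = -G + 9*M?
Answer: 1369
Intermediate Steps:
p(G, M) = -54*M + 6*G (p(G, M) = -6*(-G + 9*M) = -54*M + 6*G)
(p(-3, 3) + 143)² = ((-54*3 + 6*(-3)) + 143)² = ((-162 - 18) + 143)² = (-180 + 143)² = (-37)² = 1369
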